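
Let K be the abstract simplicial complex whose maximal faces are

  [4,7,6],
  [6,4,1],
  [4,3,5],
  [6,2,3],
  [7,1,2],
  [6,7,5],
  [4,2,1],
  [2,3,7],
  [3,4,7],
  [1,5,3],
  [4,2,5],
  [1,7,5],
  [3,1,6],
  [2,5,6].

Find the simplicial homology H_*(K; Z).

We work with the vertex ordering 1 < 2 < 3 < 4 < 5 < 6 < 7. The simplices of K, each written with vertices in increasing order, are:

  0-simplices (7): [1], [2], [3], [4], [5], [6], [7]
  1-simplices (21): [1,2], [1,3], [1,4], [1,5], [1,6], [1,7], [2,3], [2,4], [2,5], [2,6], [2,7], [3,4], [3,5], [3,6], [3,7], [4,5], [4,6], [4,7], [5,6], [5,7], [6,7]
  2-simplices (14): [1,2,4], [1,2,7], [1,3,5], [1,3,6], [1,4,6], [1,5,7], [2,3,6], [2,3,7], [2,4,5], [2,5,6], [3,4,5], [3,4,7], [4,6,7], [5,6,7]

so the chain groups are C_0 ≅ Z^7, C_1 ≅ Z^21, C_2 ≅ Z^14.

The boundary map ∂_1: C_1 → C_0 maps an edge to its endpoints' difference, ∂[p,q] = q − p.
The resulting 7×21 matrix has rank 6, and its Smith normal form has invariant factors (1,1,1,1,1,1).

Boundary ∂_2: C_2 → C_1 sends each 2-simplex [p,q,r] to [q,r] − [p,r] + [p,q]. For instance
  ∂[4,6,7] = [6,7] − [4,7] + [4,6],
  ∂[1,2,4] = [2,4] − [1,4] + [1,2].
The 21×14 boundary matrix has rank 13 and Smith normal form diag(1,1,1,1,1,1,1,1,1,1,1,1,1).

Computing H_k = (kernel of ∂_k) / (image of ∂_{k+1}):

  H_0: rank C_0 − rank ∂_1 = 7 − 6 = 1, and the invariant factors of ∂_1 are all 1, so H_0 = Z.
  H_1: rank ker ∂_1 − rank ∂_2 = (21 − 6) − 13 = 2, and the invariant factors of ∂_2 are all 1, so H_1 = Z^2.
  H_2: rank ker ∂_2 − rank ∂_3 = (14 − 13) − 0 = 1, and there is no ∂_3, so H_2 = Z.

H_0 = Z,  H_1 = Z^2,  H_2 = Z.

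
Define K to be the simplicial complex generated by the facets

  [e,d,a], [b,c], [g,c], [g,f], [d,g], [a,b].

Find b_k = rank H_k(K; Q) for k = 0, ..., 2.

Order the vertices as a < b < c < d < e < f < g. Listing each simplex with vertices in this order, K has dimension 2 with simplices:

  0-simplices (7): a, b, c, d, e, f, g
  1-simplices (8): ab, ad, ae, bc, cg, de, dg, fg
  2-simplices (1): ade

giving chain groups C_0 ≅ Z^7, C_1 ≅ Z^8, C_2 ≅ Z^1.

Boundary ∂_1: C_1 → C_0 is given by ∂[p,q] = [q] − [p]. For instance
  ∂cg = g − c.
The 7×8 boundary matrix has rank 6 and Smith normal form diag(1,1,1,1,1,1).

Boundary ∂_2: C_2 → C_1 maps a triangle to the signed sum of its edges. For instance
  ∂ade = de − ae + ad.
As a 8×1 matrix over Z this has rank 1, with invariant factors (1).

Reading off H_k = ker ∂_k / im ∂_{k+1}:

  H_0: rank C_0 − rank ∂_1 = 7 − 6 = 1, and the invariant factors of ∂_1 are all 1, so H_0 ≅ Z.
  H_1: rank ker ∂_1 − rank ∂_2 = (8 − 6) − 1 = 1, and the invariant factors of ∂_2 are all 1, so H_1 ≅ Z.
  H_2: rank ker ∂_2 − rank ∂_3 = (1 − 1) − 0 = 0, and there is no ∂_3, so H_2 ≅ 0.

As a check, the Euler characteristic is 7 − 8 + 1 = 0, which agrees with 1 − 1 + 0 = 0.

Hence the Betti numbers are b_0 = 1, b_1 = 1, b_2 = 0.

b_0 = 1, b_1 = 1, b_2 = 0.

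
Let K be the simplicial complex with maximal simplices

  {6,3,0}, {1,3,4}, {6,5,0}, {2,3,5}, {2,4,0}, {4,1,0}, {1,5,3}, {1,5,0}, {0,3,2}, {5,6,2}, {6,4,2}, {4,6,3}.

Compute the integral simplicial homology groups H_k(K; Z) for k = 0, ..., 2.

H_0 = Z,  H_1 = Z/2Z,  H_2 = 0.

Take the total order 0 < 1 < 2 < 3 < 4 < 5 < 6 on the vertex set. Then K (dimension 2) consists of the simplices:

  0-simplices (7): [0], [1], [2], [3], [4], [5], [6]
  1-simplices (18): [0,1], [0,2], [0,3], [0,4], [0,5], [0,6], [1,3], [1,4], [1,5], [2,3], [2,4], [2,5], [2,6], [3,4], [3,5], [3,6], [4,6], [5,6]
  2-simplices (12): [0,1,4], [0,1,5], [0,2,3], [0,2,4], [0,3,6], [0,5,6], [1,3,4], [1,3,5], [2,3,5], [2,4,6], [2,5,6], [3,4,6]

Hence C_0 ≅ Z^7, C_1 ≅ Z^18, C_2 ≅ Z^12.

The boundary map ∂_1: C_1 → C_0 sends each edge [p,q] (with p < q) to q − p.
As a 7×18 matrix over Z this has rank 6, with invariant factors (1,1,1,1,1,1).

The boundary map ∂_2: C_2 → C_1 maps a triangle to the signed sum of its edges. For instance
  ∂[2,4,6] = [4,6] − [2,6] + [2,4],
  ∂[0,3,6] = [3,6] − [0,6] + [0,3].
The resulting 18×12 matrix has rank 12, and its Smith normal form has invariant factors (1,1,1,1,1,1,1,1,1,1,1,2).

Now H_k = ker ∂_k / im ∂_{k+1}, so:

  H_0: rank C_0 − rank ∂_1 = 7 − 6 = 1, and the invariant factors of ∂_1 are all 1, so H_0 = Z.
  H_1: rank ker ∂_1 − rank ∂_2 = (18 − 6) − 12 = 0, and ∂_2 has invariant factor 2 > 1, so H_1 = Z/2Z.
  H_2: rank ker ∂_2 − rank ∂_3 = (12 − 12) − 0 = 0, and there is no ∂_3, so H_2 = 0.

As a check, the Euler characteristic is 7 − 18 + 12 = 1, which agrees with 1 − 0 + 0 = 1.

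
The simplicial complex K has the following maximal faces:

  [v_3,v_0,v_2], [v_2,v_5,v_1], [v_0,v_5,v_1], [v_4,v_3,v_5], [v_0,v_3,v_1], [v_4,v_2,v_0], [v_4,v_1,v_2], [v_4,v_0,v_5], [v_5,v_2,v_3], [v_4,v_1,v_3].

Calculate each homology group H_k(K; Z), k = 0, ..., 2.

H_0 ≅ Z,  H_1 ≅ Z_2,  H_2 = 0.

Take the total order v_0 < v_1 < v_2 < v_3 < v_4 < v_5 on the vertex set. Then K (dimension 2) consists of the simplices:

  0-simplices (6): [v_0], [v_1], [v_2], [v_3], [v_4], [v_5]
  1-simplices (15): (15 of them)
  2-simplices (10): [v_0,v_1,v_3], [v_0,v_1,v_5], [v_0,v_2,v_3], [v_0,v_2,v_4], [v_0,v_4,v_5], [v_1,v_2,v_4], [v_1,v_2,v_5], [v_1,v_3,v_4], [v_2,v_3,v_5], [v_3,v_4,v_5]

giving chain groups C_0 ≅ Z^6, C_1 ≅ Z^15, C_2 ≅ Z^10.

The boundary map ∂_1: C_1 → C_0 maps an edge to its endpoints' difference, ∂[p,q] = q − p.
The 6×15 boundary matrix has rank 5 and Smith normal form diag(1,1,1,1,1).

Boundary ∂_2: C_2 → C_1 sends each 2-simplex [p,q,r] to [q,r] − [p,r] + [p,q]. For instance
  ∂[v_1,v_2,v_5] = [v_2,v_5] − [v_1,v_5] + [v_1,v_2],
  ∂[v_2,v_3,v_5] = [v_3,v_5] − [v_2,v_5] + [v_2,v_3].
The resulting 15×10 matrix has rank 10, and its Smith normal form has invariant factors (1,1,1,1,1,1,1,1,1,2).

Now H_k = ker ∂_k / im ∂_{k+1}, so:

  H_0: rank C_0 − rank ∂_1 = 6 − 5 = 1, and the invariant factors of ∂_1 are all 1, so H_0 = Z.
  H_1: rank ker ∂_1 − rank ∂_2 = (15 − 5) − 10 = 0, and ∂_2 has invariant factor 2 > 1, so H_1 = Z_2.
  H_2: rank ker ∂_2 − rank ∂_3 = (10 − 10) − 0 = 0, and there is no ∂_3, so H_2 = 0.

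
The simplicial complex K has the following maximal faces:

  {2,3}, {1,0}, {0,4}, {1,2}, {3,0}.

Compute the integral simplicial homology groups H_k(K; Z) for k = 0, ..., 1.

Order the vertices as 0 < 1 < 2 < 3 < 4. Listing each simplex with vertices in this order, K has dimension 1 with simplices:

  0-simplices (5): [0], [1], [2], [3], [4]
  1-simplices (5): [0,1], [0,3], [0,4], [1,2], [2,3]

Hence C_0 ≅ Z^5, C_1 ≅ Z^5.

Boundary ∂_1: C_1 → C_0 sends each edge [p,q] (with p < q) to q − p.
The resulting 5×5 matrix has rank 4, and its Smith normal form has invariant factors (1,1,1,1).

Now H_k = ker ∂_k / im ∂_{k+1}, so:

  H_0: rank C_0 − rank ∂_1 = 5 − 4 = 1, and the invariant factors of ∂_1 are all 1, so H_0 ≅ Z.
  H_1: rank ker ∂_1 − rank ∂_2 = (5 − 4) − 0 = 1, and there is no ∂_2, so H_1 ≅ Z.

H_0 = Z,  H_1 = Z.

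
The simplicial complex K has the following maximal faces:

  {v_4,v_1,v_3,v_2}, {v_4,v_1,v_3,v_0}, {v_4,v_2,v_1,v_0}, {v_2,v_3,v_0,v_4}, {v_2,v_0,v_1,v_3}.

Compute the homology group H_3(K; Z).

Order the vertices as v_0 < v_1 < v_2 < v_3 < v_4. Listing each simplex with vertices in this order, K has dimension 3 with simplices:

  0-simplices (5): [v_0], [v_1], [v_2], [v_3], [v_4]
  1-simplices (10): [v_0,v_1], [v_0,v_2], [v_0,v_3], [v_0,v_4], [v_1,v_2], [v_1,v_3], [v_1,v_4], [v_2,v_3], [v_2,v_4], [v_3,v_4]
  2-simplices (10): [v_0,v_1,v_2], [v_0,v_1,v_3], [v_0,v_1,v_4], [v_0,v_2,v_3], [v_0,v_2,v_4], [v_0,v_3,v_4], [v_1,v_2,v_3], [v_1,v_2,v_4], [v_1,v_3,v_4], [v_2,v_3,v_4]
  3-simplices (5): [v_0,v_1,v_2,v_3], [v_0,v_1,v_2,v_4], [v_0,v_1,v_3,v_4], [v_0,v_2,v_3,v_4], [v_1,v_2,v_3,v_4]

Hence C_0 ≅ Z^5, C_1 ≅ Z^10, C_2 ≅ Z^10, C_3 ≅ Z^5.

∂_1: C_1 → C_0 sends each edge [p,q] (with p < q) to q − p. For instance
  ∂[v_1,v_2] = [v_2] − [v_1].
The 5×10 boundary matrix has rank 4 and Smith normal form diag(1,1,1,1).

∂_2: C_2 → C_1 acts by ∂[p,q,r] = [q,r] − [p,r] + [p,q]. For instance
  ∂[v_1,v_3,v_4] = [v_3,v_4] − [v_1,v_4] + [v_1,v_3],
  ∂[v_0,v_2,v_3] = [v_2,v_3] − [v_0,v_3] + [v_0,v_2].
As a 10×10 matrix over Z this has rank 6, with invariant factors (1,1,1,1,1,1).

The boundary map ∂_3: C_3 → C_2 sends each 3-simplex σ to the alternating sum Σ_i (−1)^i (σ with its i-th vertex removed). For instance
  ∂[v_0,v_1,v_3,v_4] = [v_1,v_3,v_4] − [v_0,v_3,v_4] + [v_0,v_1,v_4] − [v_0,v_1,v_3],
  ∂[v_0,v_2,v_3,v_4] = [v_2,v_3,v_4] − [v_0,v_3,v_4] + [v_0,v_2,v_4] − [v_0,v_2,v_3].
The resulting 10×5 matrix has rank 4, and its Smith normal form has invariant factors (1,1,1,1).

From H_k ≅ ker(∂_k) / im(∂_{k+1}) we obtain:

  H_3: rank ker ∂_3 − rank ∂_4 = (5 − 4) − 0 = 1, and there is no ∂_4, so H_3 ≅ Z.

H_3 ≅ Z.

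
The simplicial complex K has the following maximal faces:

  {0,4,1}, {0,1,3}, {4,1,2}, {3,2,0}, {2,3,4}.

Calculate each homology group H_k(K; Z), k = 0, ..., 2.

H_0 = Z,  H_1 = Z,  H_2 = 0.

Order the vertices as 0 < 1 < 2 < 3 < 4. Listing each simplex with vertices in this order, K has dimension 2 with simplices:

  0-simplices (5): [0], [1], [2], [3], [4]
  1-simplices (10): [0,1], [0,2], [0,3], [0,4], [1,2], [1,3], [1,4], [2,3], [2,4], [3,4]
  2-simplices (5): [0,1,3], [0,1,4], [0,2,3], [1,2,4], [2,3,4]

so the chain groups are C_0 ≅ Z^5, C_1 ≅ Z^10, C_2 ≅ Z^5.

∂_1: C_1 → C_0 is given by ∂[p,q] = [q] − [p]. For instance
  ∂[3,4] = [4] − [3].
The 5×10 boundary matrix has rank 4 and Smith normal form diag(1,1,1,1).

∂_2: C_2 → C_1 sends each 2-simplex [p,q,r] to [q,r] − [p,r] + [p,q]. For instance
  ∂[2,3,4] = [3,4] − [2,4] + [2,3],
  ∂[1,2,4] = [2,4] − [1,4] + [1,2].
This gives a 10×5 integer matrix of rank 5; reducing to Smith normal form yields diagonal entries (1,1,1,1,1).

Now H_k = ker ∂_k / im ∂_{k+1}, so:

  H_0: rank C_0 − rank ∂_1 = 5 − 4 = 1, and the invariant factors of ∂_1 are all 1, so H_0 ≅ Z.
  H_1: rank ker ∂_1 − rank ∂_2 = (10 − 4) − 5 = 1, and the invariant factors of ∂_2 are all 1, so H_1 ≅ Z.
  H_2: rank ker ∂_2 − rank ∂_3 = (5 − 5) − 0 = 0, and there is no ∂_3, so H_2 ≅ 0.

As a check, the Euler characteristic is 5 − 10 + 5 = 0, which agrees with 1 − 1 + 0 = 0.
(K is a triangulation of the Möbius band.)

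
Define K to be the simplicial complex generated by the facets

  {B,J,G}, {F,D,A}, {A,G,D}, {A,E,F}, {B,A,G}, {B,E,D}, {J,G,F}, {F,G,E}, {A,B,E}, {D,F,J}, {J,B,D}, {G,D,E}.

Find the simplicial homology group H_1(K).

Fix the vertex order A < B < D < E < F < G < J and write every simplex with vertices in increasing order. Then dim K = 2 and the simplices of K are:

  0-simplices (7): A, B, D, E, F, G, J
  1-simplices (18): AB, AD, AE, AF, AG, BD, BE, BG, BJ, DE, DF, DG, DJ, EF, EG, FG, FJ, GJ
  2-simplices (12): ABE, ABG, ADF, ADG, AEF, BDE, BDJ, BGJ, DEG, DFJ, EFG, FGJ

so the chain groups are C_0 ≅ Z^7, C_1 ≅ Z^18, C_2 ≅ Z^12.

∂_1: C_1 → C_0 sends each edge [p,q] (with p < q) to q − p. For instance
  ∂DF = F − D.
The resulting 7×18 matrix has rank 6, and its Smith normal form has invariant factors (1,1,1,1,1,1).

The boundary map ∂_2: C_2 → C_1 acts by ∂[p,q,r] = [q,r] − [p,r] + [p,q]. For instance
  ∂ABE = BE − AE + AB,
  ∂BDE = DE − BE + BD.
The 18×12 boundary matrix has rank 12 and Smith normal form diag(1,1,1,1,1,1,1,1,1,1,1,2).

From H_k ≅ ker(∂_k) / im(∂_{k+1}) we obtain:

  H_1: rank ker ∂_1 − rank ∂_2 = (18 − 6) − 12 = 0, and ∂_2 has invariant factor 2 > 1, so H_1 ≅ Z_2.

H_1 = Z_2.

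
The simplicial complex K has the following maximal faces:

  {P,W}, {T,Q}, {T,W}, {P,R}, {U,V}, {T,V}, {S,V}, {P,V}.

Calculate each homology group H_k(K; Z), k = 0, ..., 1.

Order the vertices as P < Q < R < S < T < U < V < W. Listing each simplex with vertices in this order, K has dimension 1 with simplices:

  0-simplices (8): P, Q, R, S, T, U, V, W
  1-simplices (8): PR, PV, PW, QT, SV, TV, TW, UV

Hence C_0 ≅ Z^8, C_1 ≅ Z^8.

The boundary map ∂_1: C_1 → C_0 sends each edge [p,q] (with p < q) to q − p. For instance
  ∂TV = V − T.
The resulting 8×8 matrix has rank 7, and its Smith normal form has invariant factors (1,1,1,1,1,1,1).

Now H_k = ker ∂_k / im ∂_{k+1}, so:

  H_0: rank C_0 − rank ∂_1 = 8 − 7 = 1, and the invariant factors of ∂_1 are all 1, so H_0 ≅ Z.
  H_1: rank ker ∂_1 − rank ∂_2 = (8 − 7) − 0 = 1, and there is no ∂_2, so H_1 ≅ Z.

As a check, the Euler characteristic is 8 − 8 = 0, which agrees with 1 − 1 = 0.

H_0 ≅ Z,  H_1 ≅ Z.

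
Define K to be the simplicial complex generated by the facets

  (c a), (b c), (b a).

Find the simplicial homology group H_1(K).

H_1 ≅ Z.

Order the vertices as a < b < c. Listing each simplex with vertices in this order, K has dimension 1 with simplices:

  0-simplices (3): a, b, c
  1-simplices (3): ab, ac, bc

Hence C_0 ≅ Z^3, C_1 ≅ Z^3.

∂_1: C_1 → C_0 sends each edge [p,q] (with p < q) to q − p.
As a 3×3 matrix over Z this has rank 2, with invariant factors (1,1).

Reading off H_k = ker ∂_k / im ∂_{k+1}:

  H_1: rank ker ∂_1 − rank ∂_2 = (3 − 2) − 0 = 1, and there is no ∂_2, so H_1 = Z.

(K is a triangulation of the circle S^1.)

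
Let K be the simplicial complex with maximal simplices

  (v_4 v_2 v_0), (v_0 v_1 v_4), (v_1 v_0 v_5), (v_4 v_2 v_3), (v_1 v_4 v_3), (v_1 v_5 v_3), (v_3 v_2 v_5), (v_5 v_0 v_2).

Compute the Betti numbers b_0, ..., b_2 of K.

We work with the vertex ordering v_0 < v_1 < v_2 < v_3 < v_4 < v_5. The simplices of K, each written with vertices in increasing order, are:

  0-simplices (6): [v_0], [v_1], [v_2], [v_3], [v_4], [v_5]
  1-simplices (12): [v_0,v_1], [v_0,v_2], [v_0,v_4], [v_0,v_5], [v_1,v_3], [v_1,v_4], [v_1,v_5], [v_2,v_3], [v_2,v_4], [v_2,v_5], [v_3,v_4], [v_3,v_5]
  2-simplices (8): [v_0,v_1,v_4], [v_0,v_1,v_5], [v_0,v_2,v_4], [v_0,v_2,v_5], [v_1,v_3,v_4], [v_1,v_3,v_5], [v_2,v_3,v_4], [v_2,v_3,v_5]

Hence C_0 ≅ Z^6, C_1 ≅ Z^12, C_2 ≅ Z^8.

The boundary map ∂_1: C_1 → C_0 maps an edge to its endpoints' difference, ∂[p,q] = q − p.
The 6×12 boundary matrix has rank 5 and Smith normal form diag(1,1,1,1,1).

The boundary map ∂_2: C_2 → C_1 maps a triangle to the signed sum of its edges. For instance
  ∂[v_2,v_3,v_5] = [v_3,v_5] − [v_2,v_5] + [v_2,v_3],
  ∂[v_0,v_1,v_5] = [v_1,v_5] − [v_0,v_5] + [v_0,v_1].
This gives a 12×8 integer matrix of rank 7; reducing to Smith normal form yields diagonal entries (1,1,1,1,1,1,1).

Now H_k = ker ∂_k / im ∂_{k+1}, so:

  H_0: rank C_0 − rank ∂_1 = 6 − 5 = 1, and the invariant factors of ∂_1 are all 1, so H_0 ≅ Z.
  H_1: rank ker ∂_1 − rank ∂_2 = (12 − 5) − 7 = 0, and the invariant factors of ∂_2 are all 1, so H_1 ≅ 0.
  H_2: rank ker ∂_2 − rank ∂_3 = (8 − 7) − 0 = 1, and there is no ∂_3, so H_2 ≅ Z.

As a check, the Euler characteristic is 6 − 12 + 8 = 2, which agrees with 1 − 0 + 1 = 2.

Hence the Betti numbers are b_0 = 1, b_1 = 0, b_2 = 1.

b_0 = 1, b_1 = 0, b_2 = 1.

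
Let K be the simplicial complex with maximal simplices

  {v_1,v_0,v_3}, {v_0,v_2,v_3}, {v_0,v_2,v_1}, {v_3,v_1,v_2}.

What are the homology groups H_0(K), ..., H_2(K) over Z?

Fix the vertex order v_0 < v_1 < v_2 < v_3 and write every simplex with vertices in increasing order. Then dim K = 2 and the simplices of K are:

  0-simplices (4): [v_0], [v_1], [v_2], [v_3]
  1-simplices (6): [v_0,v_1], [v_0,v_2], [v_0,v_3], [v_1,v_2], [v_1,v_3], [v_2,v_3]
  2-simplices (4): [v_0,v_1,v_2], [v_0,v_1,v_3], [v_0,v_2,v_3], [v_1,v_2,v_3]

Hence C_0 ≅ Z^4, C_1 ≅ Z^6, C_2 ≅ Z^4.

Boundary ∂_1: C_1 → C_0 maps an edge to its endpoints' difference, ∂[p,q] = q − p. For instance
  ∂[v_0,v_3] = [v_3] − [v_0].
This gives a 4×6 integer matrix of rank 3; reducing to Smith normal form yields diagonal entries (1,1,1).

Boundary ∂_2: C_2 → C_1 sends each 2-simplex [p,q,r] to [q,r] − [p,r] + [p,q]. For instance
  ∂[v_1,v_2,v_3] = [v_2,v_3] − [v_1,v_3] + [v_1,v_2],
  ∂[v_0,v_2,v_3] = [v_2,v_3] − [v_0,v_3] + [v_0,v_2].
The 6×4 boundary matrix has rank 3 and Smith normal form diag(1,1,1).

Now H_k = ker ∂_k / im ∂_{k+1}, so:

  H_0: rank C_0 − rank ∂_1 = 4 − 3 = 1, and the invariant factors of ∂_1 are all 1, so H_0 = Z.
  H_1: rank ker ∂_1 − rank ∂_2 = (6 − 3) − 3 = 0, and the invariant factors of ∂_2 are all 1, so H_1 = 0.
  H_2: rank ker ∂_2 − rank ∂_3 = (4 − 3) − 0 = 1, and there is no ∂_3, so H_2 = Z.

(K is a triangulation of the 2-sphere S^2.)

H_0 ≅ Z,  H_1 = 0,  H_2 ≅ Z.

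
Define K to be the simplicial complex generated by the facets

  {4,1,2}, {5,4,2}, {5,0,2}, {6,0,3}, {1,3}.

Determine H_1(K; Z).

Fix the vertex order 0 < 1 < 2 < 3 < 4 < 5 < 6 and write every simplex with vertices in increasing order. Then dim K = 2 and the simplices of K are:

  0-simplices (7): [0], [1], [2], [3], [4], [5], [6]
  1-simplices (11): [0,2], [0,3], [0,5], [0,6], [1,2], [1,3], [1,4], [2,4], [2,5], [3,6], [4,5]
  2-simplices (4): [0,2,5], [0,3,6], [1,2,4], [2,4,5]

Hence C_0 ≅ Z^7, C_1 ≅ Z^11, C_2 ≅ Z^4.

Boundary ∂_1: C_1 → C_0 sends each edge [p,q] (with p < q) to q − p.
This gives a 7×11 integer matrix of rank 6; reducing to Smith normal form yields diagonal entries (1,1,1,1,1,1).

The boundary map ∂_2: C_2 → C_1 sends each 2-simplex [p,q,r] to [q,r] − [p,r] + [p,q]. For instance
  ∂[0,2,5] = [2,5] − [0,5] + [0,2],
  ∂[0,3,6] = [3,6] − [0,6] + [0,3].
The resulting 11×4 matrix has rank 4, and its Smith normal form has invariant factors (1,1,1,1).

Reading off H_k = ker ∂_k / im ∂_{k+1}:

  H_1: rank ker ∂_1 − rank ∂_2 = (11 − 6) − 4 = 1, and the invariant factors of ∂_2 are all 1, so H_1 ≅ Z.

H_1 = Z.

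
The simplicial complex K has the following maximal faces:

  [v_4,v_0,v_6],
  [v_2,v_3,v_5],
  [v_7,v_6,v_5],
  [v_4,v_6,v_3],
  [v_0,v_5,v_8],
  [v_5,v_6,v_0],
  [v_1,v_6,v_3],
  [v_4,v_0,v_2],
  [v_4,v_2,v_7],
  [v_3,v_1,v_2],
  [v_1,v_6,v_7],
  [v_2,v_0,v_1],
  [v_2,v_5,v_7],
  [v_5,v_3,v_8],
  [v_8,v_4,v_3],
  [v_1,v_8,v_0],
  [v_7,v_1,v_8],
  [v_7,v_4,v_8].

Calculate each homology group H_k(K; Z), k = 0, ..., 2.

H_0 ≅ Z,  H_1 ≅ Z^2,  H_2 ≅ Z.

Take the total order v_0 < v_1 < v_2 < v_3 < v_4 < v_5 < v_6 < v_7 < v_8 on the vertex set. Then K (dimension 2) consists of the simplices:

  0-simplices (9): [v_0], [v_1], [v_2], [v_3], [v_4], [v_5], [v_6], [v_7], [v_8]
  1-simplices (27): (27 of them)
  2-simplices (18): (18 of them)

Hence C_0 ≅ Z^9, C_1 ≅ Z^27, C_2 ≅ Z^18.

Boundary ∂_1: C_1 → C_0 is given by ∂[p,q] = [q] − [p].
The resulting 9×27 matrix has rank 8, and its Smith normal form has invariant factors (1,1,1,1,1,1,1,1).

∂_2: C_2 → C_1 sends each 2-simplex [p,q,r] to [q,r] − [p,r] + [p,q]. For instance
  ∂[v_0,v_4,v_6] = [v_4,v_6] − [v_0,v_6] + [v_0,v_4],
  ∂[v_3,v_5,v_8] = [v_5,v_8] − [v_3,v_8] + [v_3,v_5].
This gives a 27×18 integer matrix of rank 17; reducing to Smith normal form yields diagonal entries (1,1,1,1,1,1,1,1,1,1,1,1,1,1,1,1,1).

From H_k ≅ ker(∂_k) / im(∂_{k+1}) we obtain:

  H_0: rank C_0 − rank ∂_1 = 9 − 8 = 1, and the invariant factors of ∂_1 are all 1, so H_0 = Z.
  H_1: rank ker ∂_1 − rank ∂_2 = (27 − 8) − 17 = 2, and the invariant factors of ∂_2 are all 1, so H_1 = Z^2.
  H_2: rank ker ∂_2 − rank ∂_3 = (18 − 17) − 0 = 1, and there is no ∂_3, so H_2 = Z.

As a check, the Euler characteristic is 9 − 27 + 18 = 0, which agrees with 1 − 2 + 1 = 0.
(K is a triangulation of the torus T^2.)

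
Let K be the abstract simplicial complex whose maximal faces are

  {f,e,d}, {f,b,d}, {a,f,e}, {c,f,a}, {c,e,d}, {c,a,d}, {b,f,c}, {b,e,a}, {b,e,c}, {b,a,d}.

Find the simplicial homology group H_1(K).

H_1 = Z/2Z.

Order the vertices as a < b < c < d < e < f. Listing each simplex with vertices in this order, K has dimension 2 with simplices:

  0-simplices (6): a, b, c, d, e, f
  1-simplices (15): ab, ac, ad, ae, af, bc, bd, be, bf, cd, ce, cf, de, df, ef
  2-simplices (10): abd, abe, acd, acf, aef, bce, bcf, bdf, cde, def

giving chain groups C_0 ≅ Z^6, C_1 ≅ Z^15, C_2 ≅ Z^10.

∂_1: C_1 → C_0 sends each edge [p,q] (with p < q) to q − p.
The 6×15 boundary matrix has rank 5 and Smith normal form diag(1,1,1,1,1).

The boundary map ∂_2: C_2 → C_1 acts by ∂[p,q,r] = [q,r] − [p,r] + [p,q]. For instance
  ∂abe = be − ae + ab,
  ∂bcf = cf − bf + bc.
As a 15×10 matrix over Z this has rank 10, with invariant factors (1,1,1,1,1,1,1,1,1,2).

Reading off H_k = ker ∂_k / im ∂_{k+1}:

  H_1: rank ker ∂_1 − rank ∂_2 = (15 − 5) − 10 = 0, and ∂_2 has invariant factor 2 > 1, so H_1 = Z/2Z.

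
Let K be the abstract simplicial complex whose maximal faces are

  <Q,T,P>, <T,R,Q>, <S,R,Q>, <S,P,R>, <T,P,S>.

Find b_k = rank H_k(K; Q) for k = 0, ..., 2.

Fix the vertex order P < Q < R < S < T and write every simplex with vertices in increasing order. Then dim K = 2 and the simplices of K are:

  0-simplices (5): P, Q, R, S, T
  1-simplices (10): PQ, PR, PS, PT, QR, QS, QT, RS, RT, ST
  2-simplices (5): PQT, PRS, PST, QRS, QRT

Hence C_0 ≅ Z^5, C_1 ≅ Z^10, C_2 ≅ Z^5.

Boundary ∂_1: C_1 → C_0 sends each edge [p,q] (with p < q) to q − p. For instance
  ∂PS = S − P.
As a 5×10 matrix over Z this has rank 4, with invariant factors (1,1,1,1).

∂_2: C_2 → C_1 sends each 2-simplex [p,q,r] to [q,r] − [p,r] + [p,q]. For instance
  ∂PQT = QT − PT + PQ,
  ∂QRT = RT − QT + QR.
The resulting 10×5 matrix has rank 5, and its Smith normal form has invariant factors (1,1,1,1,1).

Reading off H_k = ker ∂_k / im ∂_{k+1}:

  H_0: rank C_0 − rank ∂_1 = 5 − 4 = 1, and the invariant factors of ∂_1 are all 1, so H_0 ≅ Z.
  H_1: rank ker ∂_1 − rank ∂_2 = (10 − 4) − 5 = 1, and the invariant factors of ∂_2 are all 1, so H_1 ≅ Z.
  H_2: rank ker ∂_2 − rank ∂_3 = (5 − 5) − 0 = 0, and there is no ∂_3, so H_2 ≅ 0.

As a check, the Euler characteristic is 5 − 10 + 5 = 0, which agrees with 1 − 1 + 0 = 0.
(K is a triangulation of the Möbius band.)

Hence the Betti numbers are b_0 = 1, b_1 = 1, b_2 = 0.

b_0 = 1, b_1 = 1, b_2 = 0.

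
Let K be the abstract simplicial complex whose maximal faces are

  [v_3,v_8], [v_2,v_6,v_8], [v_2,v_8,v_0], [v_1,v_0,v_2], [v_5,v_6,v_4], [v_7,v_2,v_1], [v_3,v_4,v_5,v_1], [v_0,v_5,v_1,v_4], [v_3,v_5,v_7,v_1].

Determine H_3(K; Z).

Take the total order v_0 < v_1 < v_2 < v_3 < v_4 < v_5 < v_6 < v_7 < v_8 on the vertex set. Then K (dimension 3) consists of the simplices:

  0-simplices (9): [v_0], [v_1], [v_2], [v_3], [v_4], [v_5], [v_6], [v_7], [v_8]
  1-simplices (22): (22 of them)
  2-simplices (15): (15 of them)
  3-simplices (3): [v_0,v_1,v_4,v_5], [v_1,v_3,v_4,v_5], [v_1,v_3,v_5,v_7]

Hence C_0 ≅ Z^9, C_1 ≅ Z^22, C_2 ≅ Z^15, C_3 ≅ Z^3.

Boundary ∂_1: C_1 → C_0 is given by ∂[p,q] = [q] − [p].
The resulting 9×22 matrix has rank 8, and its Smith normal form has invariant factors (1,1,1,1,1,1,1,1).

Boundary ∂_2: C_2 → C_1 acts by ∂[p,q,r] = [q,r] − [p,r] + [p,q]. For instance
  ∂[v_3,v_5,v_7] = [v_5,v_7] − [v_3,v_7] + [v_3,v_5],
  ∂[v_0,v_4,v_5] = [v_4,v_5] − [v_0,v_5] + [v_0,v_4].
This gives a 22×15 integer matrix of rank 12; reducing to Smith normal form yields diagonal entries (1,1,1,1,1,1,1,1,1,1,1,1).

The boundary map ∂_3: C_3 → C_2 sends each 3-simplex σ to the alternating sum Σ_i (−1)^i (σ with its i-th vertex removed). For instance
  ∂[v_1,v_3,v_4,v_5] = [v_3,v_4,v_5] − [v_1,v_4,v_5] + [v_1,v_3,v_5] − [v_1,v_3,v_4],
  ∂[v_0,v_1,v_4,v_5] = [v_1,v_4,v_5] − [v_0,v_4,v_5] + [v_0,v_1,v_5] − [v_0,v_1,v_4].
The resulting 15×3 matrix has rank 3, and its Smith normal form has invariant factors (1,1,1).

Reading off H_k = ker ∂_k / im ∂_{k+1}:

  H_3: rank ker ∂_3 − rank ∂_4 = (3 − 3) − 0 = 0, and there is no ∂_4, so H_3 = 0.

H_3 = 0.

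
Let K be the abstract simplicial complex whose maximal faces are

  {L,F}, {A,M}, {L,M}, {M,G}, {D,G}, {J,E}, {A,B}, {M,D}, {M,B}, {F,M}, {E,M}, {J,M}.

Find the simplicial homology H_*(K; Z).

Take the total order A < B < D < E < F < G < J < L < M on the vertex set. Then K (dimension 1) consists of the simplices:

  0-simplices (9): A, B, D, E, F, G, J, L, M
  1-simplices (12): AB, AM, BM, DG, DM, EJ, EM, FL, FM, GM, JM, LM

so the chain groups are C_0 ≅ Z^9, C_1 ≅ Z^12.

The boundary map ∂_1: C_1 → C_0 sends each edge [p,q] (with p < q) to q − p.
This gives a 9×12 integer matrix of rank 8; reducing to Smith normal form yields diagonal entries (1,1,1,1,1,1,1,1).

Computing H_k = (kernel of ∂_k) / (image of ∂_{k+1}):

  H_0: rank C_0 − rank ∂_1 = 9 − 8 = 1, and the invariant factors of ∂_1 are all 1, so H_0 ≅ Z.
  H_1: rank ker ∂_1 − rank ∂_2 = (12 − 8) − 0 = 4, and there is no ∂_2, so H_1 ≅ Z^4.

(K is a triangulation of a wedge of 4 circles.)

H_0 = Z,  H_1 = Z^4.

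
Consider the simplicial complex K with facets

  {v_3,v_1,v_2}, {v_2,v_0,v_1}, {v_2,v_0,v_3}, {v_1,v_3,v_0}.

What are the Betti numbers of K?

We work with the vertex ordering v_0 < v_1 < v_2 < v_3. The simplices of K, each written with vertices in increasing order, are:

  0-simplices (4): [v_0], [v_1], [v_2], [v_3]
  1-simplices (6): [v_0,v_1], [v_0,v_2], [v_0,v_3], [v_1,v_2], [v_1,v_3], [v_2,v_3]
  2-simplices (4): [v_0,v_1,v_2], [v_0,v_1,v_3], [v_0,v_2,v_3], [v_1,v_2,v_3]

so the chain groups are C_0 ≅ Z^4, C_1 ≅ Z^6, C_2 ≅ Z^4.

Boundary ∂_1: C_1 → C_0 is given by ∂[p,q] = [q] − [p]. For instance
  ∂[v_1,v_2] = [v_2] − [v_1].
The 4×6 boundary matrix has rank 3 and Smith normal form diag(1,1,1).

The boundary map ∂_2: C_2 → C_1 maps a triangle to the signed sum of its edges. For instance
  ∂[v_0,v_2,v_3] = [v_2,v_3] − [v_0,v_3] + [v_0,v_2],
  ∂[v_0,v_1,v_3] = [v_1,v_3] − [v_0,v_3] + [v_0,v_1].
The resulting 6×4 matrix has rank 3, and its Smith normal form has invariant factors (1,1,1).

Reading off H_k = ker ∂_k / im ∂_{k+1}:

  H_0: rank C_0 − rank ∂_1 = 4 − 3 = 1, and the invariant factors of ∂_1 are all 1, so H_0 = Z.
  H_1: rank ker ∂_1 − rank ∂_2 = (6 − 3) − 3 = 0, and the invariant factors of ∂_2 are all 1, so H_1 = 0.
  H_2: rank ker ∂_2 − rank ∂_3 = (4 − 3) − 0 = 1, and there is no ∂_3, so H_2 = Z.

Hence the Betti numbers are b_0 = 1, b_1 = 0, b_2 = 1.

b_0 = 1, b_1 = 0, b_2 = 1.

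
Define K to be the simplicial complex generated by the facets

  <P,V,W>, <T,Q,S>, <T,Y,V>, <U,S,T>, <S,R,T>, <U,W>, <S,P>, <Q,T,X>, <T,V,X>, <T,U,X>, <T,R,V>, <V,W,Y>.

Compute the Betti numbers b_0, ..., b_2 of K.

K has 10 vertices, 21 edges, 10 triangles.
rank ∂_0 = 0, rank ∂_1 = 9 ⇒ b_0 = 10 − 0 − 9 = 1; all invariant factors of ∂_1 are 1 so no torsion. So H_0 ≅ Z.
rank ∂_1 = 9, rank ∂_2 = 10 ⇒ b_1 = 21 − 9 − 10 = 2; all invariant factors of ∂_2 are 1 so no torsion. So H_1 ≅ Z^2.
rank ∂_2 = 10, rank ∂_3 = 0 ⇒ b_2 = 10 − 10 − 0 = 0. So H_2 ≅ 0.

b_0 = 1, b_1 = 2, b_2 = 0.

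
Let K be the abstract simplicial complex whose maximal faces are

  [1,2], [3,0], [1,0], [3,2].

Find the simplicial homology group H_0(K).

Fix the vertex order 0 < 1 < 2 < 3 and write every simplex with vertices in increasing order. Then dim K = 1 and the simplices of K are:

  0-simplices (4): [0], [1], [2], [3]
  1-simplices (4): [0,1], [0,3], [1,2], [2,3]

giving chain groups C_0 ≅ Z^4, C_1 ≅ Z^4.

Boundary ∂_1: C_1 → C_0 is given by ∂[p,q] = [q] − [p]. For instance
  ∂[0,1] = [1] − [0].
The resulting 4×4 matrix has rank 3, and its Smith normal form has invariant factors (1,1,1).

From H_k ≅ ker(∂_k) / im(∂_{k+1}) we obtain:

  H_0: rank C_0 − rank ∂_1 = 4 − 3 = 1, and the invariant factors of ∂_1 are all 1, so H_0 ≅ Z.

H_0 ≅ Z.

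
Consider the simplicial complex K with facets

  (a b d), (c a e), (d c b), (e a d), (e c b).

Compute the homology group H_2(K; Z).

Order the vertices as a < b < c < d < e. Listing each simplex with vertices in this order, K has dimension 2 with simplices:

  0-simplices (5): a, b, c, d, e
  1-simplices (10): ab, ac, ad, ae, bc, bd, be, cd, ce, de
  2-simplices (5): abd, ace, ade, bcd, bce

giving chain groups C_0 ≅ Z^5, C_1 ≅ Z^10, C_2 ≅ Z^5.

∂_1: C_1 → C_0 is given by ∂[p,q] = [q] − [p]. For instance
  ∂ab = b − a.
As a 5×10 matrix over Z this has rank 4, with invariant factors (1,1,1,1).

Boundary ∂_2: C_2 → C_1 sends each 2-simplex [p,q,r] to [q,r] − [p,r] + [p,q]. For instance
  ∂bce = ce − be + bc,
  ∂abd = bd − ad + ab.
This gives a 10×5 integer matrix of rank 5; reducing to Smith normal form yields diagonal entries (1,1,1,1,1).

Now H_k = ker ∂_k / im ∂_{k+1}, so:

  H_2: rank ker ∂_2 − rank ∂_3 = (5 − 5) − 0 = 0, and there is no ∂_3, so H_2 = 0.

(K is a triangulation of the Möbius band.)

H_2 = 0.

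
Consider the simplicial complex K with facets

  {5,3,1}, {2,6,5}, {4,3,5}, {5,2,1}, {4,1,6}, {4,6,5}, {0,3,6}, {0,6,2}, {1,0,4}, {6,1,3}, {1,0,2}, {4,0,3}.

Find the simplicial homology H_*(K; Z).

H_0 = Z,  H_1 = Z/2Z,  H_2 = 0.

Take the total order 0 < 1 < 2 < 3 < 4 < 5 < 6 on the vertex set. Then K (dimension 2) consists of the simplices:

  0-simplices (7): [0], [1], [2], [3], [4], [5], [6]
  1-simplices (18): [0,1], [0,2], [0,3], [0,4], [0,6], [1,2], [1,3], [1,4], [1,5], [1,6], [2,5], [2,6], [3,4], [3,5], [3,6], [4,5], [4,6], [5,6]
  2-simplices (12): [0,1,2], [0,1,4], [0,2,6], [0,3,4], [0,3,6], [1,2,5], [1,3,5], [1,3,6], [1,4,6], [2,5,6], [3,4,5], [4,5,6]

Hence C_0 ≅ Z^7, C_1 ≅ Z^18, C_2 ≅ Z^12.

∂_1: C_1 → C_0 maps an edge to its endpoints' difference, ∂[p,q] = q − p. For instance
  ∂[0,2] = [2] − [0].
As a 7×18 matrix over Z this has rank 6, with invariant factors (1,1,1,1,1,1).

The boundary map ∂_2: C_2 → C_1 maps a triangle to the signed sum of its edges. For instance
  ∂[0,1,2] = [1,2] − [0,2] + [0,1],
  ∂[4,5,6] = [5,6] − [4,6] + [4,5].
As a 18×12 matrix over Z this has rank 12, with invariant factors (1,1,1,1,1,1,1,1,1,1,1,2).

Now H_k = ker ∂_k / im ∂_{k+1}, so:

  H_0: rank C_0 − rank ∂_1 = 7 − 6 = 1, and the invariant factors of ∂_1 are all 1, so H_0 = Z.
  H_1: rank ker ∂_1 − rank ∂_2 = (18 − 6) − 12 = 0, and ∂_2 has invariant factor 2 > 1, so H_1 = Z/2Z.
  H_2: rank ker ∂_2 − rank ∂_3 = (12 − 12) − 0 = 0, and there is no ∂_3, so H_2 = 0.

As a check, the Euler characteristic is 7 − 18 + 12 = 1, which agrees with 1 − 0 + 0 = 1.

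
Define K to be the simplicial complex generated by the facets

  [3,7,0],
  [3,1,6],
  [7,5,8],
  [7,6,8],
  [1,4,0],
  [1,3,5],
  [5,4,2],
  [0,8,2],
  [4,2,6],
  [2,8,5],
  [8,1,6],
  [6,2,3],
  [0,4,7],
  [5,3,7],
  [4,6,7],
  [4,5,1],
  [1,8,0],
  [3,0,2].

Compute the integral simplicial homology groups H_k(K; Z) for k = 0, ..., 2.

H_0 ≅ Z,  H_1 ≅ Z^2,  H_2 ≅ Z.

Order the vertices as 0 < 1 < 2 < 3 < 4 < 5 < 6 < 7 < 8. Listing each simplex with vertices in this order, K has dimension 2 with simplices:

  0-simplices (9): [0], [1], [2], [3], [4], [5], [6], [7], [8]
  1-simplices (27): (27 of them)
  2-simplices (18): [0,1,4], [0,1,8], [0,2,3], [0,2,8], [0,3,7], [0,4,7], [1,3,5], [1,3,6], [1,4,5], [1,6,8], [2,3,6], [2,4,5], [2,4,6], [2,5,8], [3,5,7], [4,6,7], [5,7,8], [6,7,8]

Hence C_0 ≅ Z^9, C_1 ≅ Z^27, C_2 ≅ Z^18.

Boundary ∂_1: C_1 → C_0 is given by ∂[p,q] = [q] − [p]. For instance
  ∂[0,3] = [3] − [0].
The resulting 9×27 matrix has rank 8, and its Smith normal form has invariant factors (1,1,1,1,1,1,1,1).

Boundary ∂_2: C_2 → C_1 acts by ∂[p,q,r] = [q,r] − [p,r] + [p,q]. For instance
  ∂[5,7,8] = [7,8] − [5,8] + [5,7],
  ∂[1,3,6] = [3,6] − [1,6] + [1,3].
The resulting 27×18 matrix has rank 17, and its Smith normal form has invariant factors (1,1,1,1,1,1,1,1,1,1,1,1,1,1,1,1,1).

Computing H_k = (kernel of ∂_k) / (image of ∂_{k+1}):

  H_0: rank C_0 − rank ∂_1 = 9 − 8 = 1, and the invariant factors of ∂_1 are all 1, so H_0 ≅ Z.
  H_1: rank ker ∂_1 − rank ∂_2 = (27 − 8) − 17 = 2, and the invariant factors of ∂_2 are all 1, so H_1 ≅ Z^2.
  H_2: rank ker ∂_2 − rank ∂_3 = (18 − 17) − 0 = 1, and there is no ∂_3, so H_2 ≅ Z.

As a check, the Euler characteristic is 9 − 27 + 18 = 0, which agrees with 1 − 2 + 1 = 0.
(K is a triangulation of the torus T^2.)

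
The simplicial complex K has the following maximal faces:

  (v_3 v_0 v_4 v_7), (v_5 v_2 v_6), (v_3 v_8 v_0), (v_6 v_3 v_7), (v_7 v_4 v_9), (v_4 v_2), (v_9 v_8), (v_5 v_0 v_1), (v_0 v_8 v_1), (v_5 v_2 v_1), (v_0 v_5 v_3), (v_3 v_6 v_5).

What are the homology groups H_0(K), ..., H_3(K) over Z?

We work with the vertex ordering v_0 < v_1 < v_2 < v_3 < v_4 < v_5 < v_6 < v_7 < v_8 < v_9. The simplices of K, each written with vertices in increasing order, are:

  0-simplices (10): [v_0], [v_1], [v_2], [v_3], [v_4], [v_5], [v_6], [v_7], [v_8], [v_9]
  1-simplices (23): (23 of them)
  2-simplices (13): (13 of them)
  3-simplices (1): [v_0,v_3,v_4,v_7]

so the chain groups are C_0 ≅ Z^10, C_1 ≅ Z^23, C_2 ≅ Z^13, C_3 ≅ Z^1.

The boundary map ∂_1: C_1 → C_0 sends each edge [p,q] (with p < q) to q − p. For instance
  ∂[v_2,v_4] = [v_4] − [v_2].
As a 10×23 matrix over Z this has rank 9, with invariant factors (1,1,1,1,1,1,1,1,1).

Boundary ∂_2: C_2 → C_1 acts by ∂[p,q,r] = [q,r] − [p,r] + [p,q]. For instance
  ∂[v_0,v_3,v_5] = [v_3,v_5] − [v_0,v_5] + [v_0,v_3],
  ∂[v_1,v_2,v_5] = [v_2,v_5] − [v_1,v_5] + [v_1,v_2].
The 23×13 boundary matrix has rank 12 and Smith normal form diag(1,1,1,1,1,1,1,1,1,1,1,1).

Boundary ∂_3: C_3 → C_2 sends each 3-simplex σ to the alternating sum Σ_i (−1)^i (σ with its i-th vertex removed). For instance
  ∂[v_0,v_3,v_4,v_7] = [v_3,v_4,v_7] − [v_0,v_4,v_7] + [v_0,v_3,v_7] − [v_0,v_3,v_4].
This gives a 13×1 integer matrix of rank 1; reducing to Smith normal form yields diagonal entries (1).

From H_k ≅ ker(∂_k) / im(∂_{k+1}) we obtain:

  H_0: rank C_0 − rank ∂_1 = 10 − 9 = 1, and the invariant factors of ∂_1 are all 1, so H_0 ≅ Z.
  H_1: rank ker ∂_1 − rank ∂_2 = (23 − 9) − 12 = 2, and the invariant factors of ∂_2 are all 1, so H_1 ≅ Z^2.
  H_2: rank ker ∂_2 − rank ∂_3 = (13 − 12) − 1 = 0, and the invariant factors of ∂_3 are all 1, so H_2 ≅ 0.
  H_3: rank ker ∂_3 − rank ∂_4 = (1 − 1) − 0 = 0, and there is no ∂_4, so H_3 ≅ 0.

As a check, the Euler characteristic is 10 − 23 + 13 − 1 = -1, which agrees with 1 − 2 + 0 − 0 = -1.

H_0 ≅ Z,  H_1 ≅ Z^2,  H_2 = 0,  H_3 = 0.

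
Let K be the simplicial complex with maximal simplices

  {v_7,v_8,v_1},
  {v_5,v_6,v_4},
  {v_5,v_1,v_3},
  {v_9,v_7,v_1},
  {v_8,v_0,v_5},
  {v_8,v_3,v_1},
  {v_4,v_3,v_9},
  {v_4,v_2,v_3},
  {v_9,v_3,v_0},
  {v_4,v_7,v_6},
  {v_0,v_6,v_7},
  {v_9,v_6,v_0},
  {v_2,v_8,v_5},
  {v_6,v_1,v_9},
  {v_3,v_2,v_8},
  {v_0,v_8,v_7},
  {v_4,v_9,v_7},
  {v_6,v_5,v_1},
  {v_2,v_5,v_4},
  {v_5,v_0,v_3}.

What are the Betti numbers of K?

b_0 = 1, b_1 = 1, b_2 = 0.

Fix the vertex order v_0 < v_1 < v_2 < v_3 < v_4 < v_5 < v_6 < v_7 < v_8 < v_9 and write every simplex with vertices in increasing order. Then dim K = 2 and the simplices of K are:

  0-simplices (10): [v_0], [v_1], [v_2], [v_3], [v_4], [v_5], [v_6], [v_7], [v_8], [v_9]
  1-simplices (30): (30 of them)
  2-simplices (20): (20 of them)

so the chain groups are C_0 ≅ Z^10, C_1 ≅ Z^30, C_2 ≅ Z^20.

The boundary map ∂_1: C_1 → C_0 is given by ∂[p,q] = [q] − [p]. For instance
  ∂[v_1,v_3] = [v_3] − [v_1].
This gives a 10×30 integer matrix of rank 9; reducing to Smith normal form yields diagonal entries (1,1,1,1,1,1,1,1,1).

∂_2: C_2 → C_1 sends each 2-simplex [p,q,r] to [q,r] − [p,r] + [p,q]. For instance
  ∂[v_4,v_5,v_6] = [v_5,v_6] − [v_4,v_6] + [v_4,v_5],
  ∂[v_0,v_6,v_9] = [v_6,v_9] − [v_0,v_9] + [v_0,v_6].
The resulting 30×20 matrix has rank 20, and its Smith normal form has invariant factors (1,1,1,1,1,1,1,1,1,1,1,1,1,1,1,1,1,1,1,2).

Now H_k = ker ∂_k / im ∂_{k+1}, so:

  H_0: rank C_0 − rank ∂_1 = 10 − 9 = 1, and the invariant factors of ∂_1 are all 1, so H_0 = Z.
  H_1: rank ker ∂_1 − rank ∂_2 = (30 − 9) − 20 = 1, and ∂_2 has invariant factor 2 > 1, so H_1 = Z ⊕ Z/2Z.
  H_2: rank ker ∂_2 − rank ∂_3 = (20 − 20) − 0 = 0, and there is no ∂_3, so H_2 = 0.

As a check, the Euler characteristic is 10 − 30 + 20 = 0, which agrees with 1 − 1 + 0 = 0.

Hence the Betti numbers are b_0 = 1, b_1 = 1, b_2 = 0.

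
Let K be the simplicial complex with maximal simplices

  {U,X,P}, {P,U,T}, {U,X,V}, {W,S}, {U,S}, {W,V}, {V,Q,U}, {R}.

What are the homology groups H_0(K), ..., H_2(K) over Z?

H_0 ≅ Z^2,  H_1 ≅ Z,  H_2 = 0.

Take the total order P < Q < R < S < T < U < V < W < X on the vertex set. Then K (dimension 2) consists of the simplices:

  0-simplices (9): P, Q, R, S, T, U, V, W, X
  1-simplices (12): PT, PU, PX, QU, QV, SU, SW, TU, UV, UX, VW, VX
  2-simplices (4): PTU, PUX, QUV, UVX

Hence C_0 ≅ Z^9, C_1 ≅ Z^12, C_2 ≅ Z^4.

∂_1: C_1 → C_0 sends each edge [p,q] (with p < q) to q − p.
The resulting 9×12 matrix has rank 7, and its Smith normal form has invariant factors (1,1,1,1,1,1,1).

The boundary map ∂_2: C_2 → C_1 sends each 2-simplex [p,q,r] to [q,r] − [p,r] + [p,q]. For instance
  ∂PUX = UX − PX + PU,
  ∂PTU = TU − PU + PT.
The 12×4 boundary matrix has rank 4 and Smith normal form diag(1,1,1,1).

Reading off H_k = ker ∂_k / im ∂_{k+1}:

  H_0: rank C_0 − rank ∂_1 = 9 − 7 = 2, and the invariant factors of ∂_1 are all 1, so H_0 = Z^2.
  H_1: rank ker ∂_1 − rank ∂_2 = (12 − 7) − 4 = 1, and the invariant factors of ∂_2 are all 1, so H_1 = Z.
  H_2: rank ker ∂_2 − rank ∂_3 = (4 − 4) − 0 = 0, and there is no ∂_3, so H_2 = 0.

As a check, the Euler characteristic is 9 − 12 + 4 = 1, which agrees with 2 − 1 + 0 = 1.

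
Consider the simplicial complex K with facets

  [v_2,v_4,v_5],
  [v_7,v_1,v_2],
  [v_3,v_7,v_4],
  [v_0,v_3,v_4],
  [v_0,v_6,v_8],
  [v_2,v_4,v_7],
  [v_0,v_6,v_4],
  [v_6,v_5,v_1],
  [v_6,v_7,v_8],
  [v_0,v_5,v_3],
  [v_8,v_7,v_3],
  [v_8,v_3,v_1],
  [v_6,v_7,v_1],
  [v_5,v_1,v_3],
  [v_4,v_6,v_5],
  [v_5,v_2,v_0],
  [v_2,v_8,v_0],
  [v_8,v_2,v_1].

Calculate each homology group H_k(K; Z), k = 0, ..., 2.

H_0 = Z,  H_1 = Z ⊕ Z/2,  H_2 = 0.

We work with the vertex ordering v_0 < v_1 < v_2 < v_3 < v_4 < v_5 < v_6 < v_7 < v_8. The simplices of K, each written with vertices in increasing order, are:

  0-simplices (9): [v_0], [v_1], [v_2], [v_3], [v_4], [v_5], [v_6], [v_7], [v_8]
  1-simplices (27): (27 of them)
  2-simplices (18): (18 of them)

so the chain groups are C_0 ≅ Z^9, C_1 ≅ Z^27, C_2 ≅ Z^18.

∂_1: C_1 → C_0 is given by ∂[p,q] = [q] − [p].
This gives a 9×27 integer matrix of rank 8; reducing to Smith normal form yields diagonal entries (1,1,1,1,1,1,1,1).

The boundary map ∂_2: C_2 → C_1 sends each 2-simplex [p,q,r] to [q,r] − [p,r] + [p,q]. For instance
  ∂[v_3,v_4,v_7] = [v_4,v_7] − [v_3,v_7] + [v_3,v_4],
  ∂[v_1,v_6,v_7] = [v_6,v_7] − [v_1,v_7] + [v_1,v_6].
As a 27×18 matrix over Z this has rank 18, with invariant factors (1,1,1,1,1,1,1,1,1,1,1,1,1,1,1,1,1,2).

From H_k ≅ ker(∂_k) / im(∂_{k+1}) we obtain:

  H_0: rank C_0 − rank ∂_1 = 9 − 8 = 1, and the invariant factors of ∂_1 are all 1, so H_0 ≅ Z.
  H_1: rank ker ∂_1 − rank ∂_2 = (27 − 8) − 18 = 1, and ∂_2 has invariant factor 2 > 1, so H_1 ≅ Z ⊕ Z/2.
  H_2: rank ker ∂_2 − rank ∂_3 = (18 − 18) − 0 = 0, and there is no ∂_3, so H_2 ≅ 0.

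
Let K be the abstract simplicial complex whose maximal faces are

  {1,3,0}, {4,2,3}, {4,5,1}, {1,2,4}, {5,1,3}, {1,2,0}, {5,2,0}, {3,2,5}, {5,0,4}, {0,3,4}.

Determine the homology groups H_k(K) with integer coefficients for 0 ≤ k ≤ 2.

Take the total order 0 < 1 < 2 < 3 < 4 < 5 on the vertex set. Then K (dimension 2) consists of the simplices:

  0-simplices (6): [0], [1], [2], [3], [4], [5]
  1-simplices (15): [0,1], [0,2], [0,3], [0,4], [0,5], [1,2], [1,3], [1,4], [1,5], [2,3], [2,4], [2,5], [3,4], [3,5], [4,5]
  2-simplices (10): [0,1,2], [0,1,3], [0,2,5], [0,3,4], [0,4,5], [1,2,4], [1,3,5], [1,4,5], [2,3,4], [2,3,5]

giving chain groups C_0 ≅ Z^6, C_1 ≅ Z^15, C_2 ≅ Z^10.

∂_1: C_1 → C_0 is given by ∂[p,q] = [q] − [p]. For instance
  ∂[0,2] = [2] − [0].
As a 6×15 matrix over Z this has rank 5, with invariant factors (1,1,1,1,1).

The boundary map ∂_2: C_2 → C_1 sends each 2-simplex [p,q,r] to [q,r] − [p,r] + [p,q]. For instance
  ∂[1,3,5] = [3,5] − [1,5] + [1,3],
  ∂[0,2,5] = [2,5] − [0,5] + [0,2].
As a 15×10 matrix over Z this has rank 10, with invariant factors (1,1,1,1,1,1,1,1,1,2).

Now H_k = ker ∂_k / im ∂_{k+1}, so:

  H_0: rank C_0 − rank ∂_1 = 6 − 5 = 1, and the invariant factors of ∂_1 are all 1, so H_0 ≅ Z.
  H_1: rank ker ∂_1 − rank ∂_2 = (15 − 5) − 10 = 0, and ∂_2 has invariant factor 2 > 1, so H_1 ≅ Z/2.
  H_2: rank ker ∂_2 − rank ∂_3 = (10 − 10) − 0 = 0, and there is no ∂_3, so H_2 ≅ 0.

As a check, the Euler characteristic is 6 − 15 + 10 = 1, which agrees with 1 − 0 + 0 = 1.

H_0 ≅ Z,  H_1 ≅ Z/2,  H_2 = 0.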